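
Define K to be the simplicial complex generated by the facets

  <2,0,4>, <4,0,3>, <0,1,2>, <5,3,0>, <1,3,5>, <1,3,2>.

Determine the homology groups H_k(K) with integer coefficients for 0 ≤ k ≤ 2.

We work with the vertex ordering 0 < 1 < 2 < 3 < 4 < 5. The simplices of K, each written with vertices in increasing order, are:

  0-simplices (6): [0], [1], [2], [3], [4], [5]
  1-simplices (12): [0,1], [0,2], [0,3], [0,4], [0,5], [1,2], [1,3], [1,5], [2,3], [2,4], [3,4], [3,5]
  2-simplices (6): [0,1,2], [0,2,4], [0,3,4], [0,3,5], [1,2,3], [1,3,5]

Hence C_0 ≅ Z^6, C_1 ≅ Z^12, C_2 ≅ Z^6.

The boundary map ∂_1: C_1 → C_0 maps an edge to its endpoints' difference, ∂[p,q] = q − p. For instance
  ∂[0,5] = [5] − [0].
The 6×12 boundary matrix has rank 5 and Smith normal form diag(1,1,1,1,1).

∂_2: C_2 → C_1 sends each 2-simplex [p,q,r] to [q,r] − [p,r] + [p,q]. For instance
  ∂[1,2,3] = [2,3] − [1,3] + [1,2],
  ∂[0,3,5] = [3,5] − [0,5] + [0,3].
This gives a 12×6 integer matrix of rank 6; reducing to Smith normal form yields diagonal entries (1,1,1,1,1,1).

Now H_k = ker ∂_k / im ∂_{k+1}, so:

  H_0: rank C_0 − rank ∂_1 = 6 − 5 = 1, and the invariant factors of ∂_1 are all 1, so H_0 = Z.
  H_1: rank ker ∂_1 − rank ∂_2 = (12 − 5) − 6 = 1, and the invariant factors of ∂_2 are all 1, so H_1 = Z.
  H_2: rank ker ∂_2 − rank ∂_3 = (6 − 6) − 0 = 0, and there is no ∂_3, so H_2 = 0.

As a check, the Euler characteristic is 6 − 12 + 6 = 0, which agrees with 1 − 1 + 0 = 0.
(K is a triangulation of the cylinder S^1 x I.)

H_0 = Z,  H_1 = Z,  H_2 = 0.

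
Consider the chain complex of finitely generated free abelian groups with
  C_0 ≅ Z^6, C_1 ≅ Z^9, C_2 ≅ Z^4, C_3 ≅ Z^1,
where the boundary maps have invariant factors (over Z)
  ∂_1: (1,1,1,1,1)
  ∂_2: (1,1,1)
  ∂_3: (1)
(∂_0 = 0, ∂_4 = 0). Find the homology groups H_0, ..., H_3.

H_0 = Z,  H_1 = Z,  H_2 = 0,  H_3 = 0.

H_0: b_0 = 6 − 0 − 5 = 1; torsion from ∂_1 factors > 1: none. So H_0 = Z.
H_1: b_1 = 9 − 5 − 3 = 1; torsion from ∂_2 factors > 1: none. So H_1 = Z.
H_2: b_2 = 4 − 3 − 1 = 0; torsion from ∂_3 factors > 1: none. So H_2 = 0.
H_3: b_3 = 1 − 1 − 0 = 0; torsion from ∂_4 factors > 1: none. So H_3 = 0.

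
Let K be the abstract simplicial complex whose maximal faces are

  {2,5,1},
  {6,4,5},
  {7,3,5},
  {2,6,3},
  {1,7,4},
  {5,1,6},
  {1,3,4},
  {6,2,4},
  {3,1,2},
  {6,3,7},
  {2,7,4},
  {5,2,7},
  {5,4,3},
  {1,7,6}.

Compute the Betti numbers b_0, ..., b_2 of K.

b_0 = 1, b_1 = 2, b_2 = 1.

K has 7 vertices, 21 edges, 14 triangles.
rank ∂_0 = 0, rank ∂_1 = 6 ⇒ b_0 = 7 − 0 − 6 = 1; all invariant factors of ∂_1 are 1 so no torsion. So H_0 = Z.
rank ∂_1 = 6, rank ∂_2 = 13 ⇒ b_1 = 21 − 6 − 13 = 2; all invariant factors of ∂_2 are 1 so no torsion. So H_1 = Z^2.
rank ∂_2 = 13, rank ∂_3 = 0 ⇒ b_2 = 14 − 13 − 0 = 1. So H_2 = Z.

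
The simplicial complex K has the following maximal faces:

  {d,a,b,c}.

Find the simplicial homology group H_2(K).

Order the vertices as a < b < c < d. Listing each simplex with vertices in this order, K has dimension 3 with simplices:

  0-simplices (4): a, b, c, d
  1-simplices (6): ab, ac, ad, bc, bd, cd
  2-simplices (4): abc, abd, acd, bcd
  3-simplices (1): abcd

Hence C_0 ≅ Z^4, C_1 ≅ Z^6, C_2 ≅ Z^4, C_3 ≅ Z^1.

∂_1: C_1 → C_0 is given by ∂[p,q] = [q] − [p].
As a 4×6 matrix over Z this has rank 3, with invariant factors (1,1,1).

∂_2: C_2 → C_1 sends each 2-simplex [p,q,r] to [q,r] − [p,r] + [p,q]. For instance
  ∂acd = cd − ad + ac,
  ∂bcd = cd − bd + bc.
The 6×4 boundary matrix has rank 3 and Smith normal form diag(1,1,1).

∂_3: C_3 → C_2 sends each 3-simplex σ to the alternating sum Σ_i (−1)^i (σ with its i-th vertex removed). For instance
  ∂abcd = bcd − acd + abd − abc.
This gives a 4×1 integer matrix of rank 1; reducing to Smith normal form yields diagonal entries (1).

From H_k ≅ ker(∂_k) / im(∂_{k+1}) we obtain:

  H_2: rank ker ∂_2 − rank ∂_3 = (4 − 3) − 1 = 0, and the invariant factors of ∂_3 are all 1, so H_2 = 0.

H_2 = 0.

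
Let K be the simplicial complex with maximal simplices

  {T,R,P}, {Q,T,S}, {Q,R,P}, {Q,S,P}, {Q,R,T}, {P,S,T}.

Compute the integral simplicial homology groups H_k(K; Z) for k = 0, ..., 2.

H_0 = Z,  H_1 = 0,  H_2 = Z.

Fix the vertex order P < Q < R < S < T and write every simplex with vertices in increasing order. Then dim K = 2 and the simplices of K are:

  0-simplices (5): P, Q, R, S, T
  1-simplices (9): PQ, PR, PS, PT, QR, QS, QT, RT, ST
  2-simplices (6): PQR, PQS, PRT, PST, QRT, QST

giving chain groups C_0 ≅ Z^5, C_1 ≅ Z^9, C_2 ≅ Z^6.

Boundary ∂_1: C_1 → C_0 maps an edge to its endpoints' difference, ∂[p,q] = q − p.
As a 5×9 matrix over Z this has rank 4, with invariant factors (1,1,1,1).

The boundary map ∂_2: C_2 → C_1 maps a triangle to the signed sum of its edges. For instance
  ∂QRT = RT − QT + QR,
  ∂QST = ST − QT + QS.
The 9×6 boundary matrix has rank 5 and Smith normal form diag(1,1,1,1,1).

Now H_k = ker ∂_k / im ∂_{k+1}, so:

  H_0: rank C_0 − rank ∂_1 = 5 − 4 = 1, and the invariant factors of ∂_1 are all 1, so H_0 = Z.
  H_1: rank ker ∂_1 − rank ∂_2 = (9 − 4) − 5 = 0, and the invariant factors of ∂_2 are all 1, so H_1 = 0.
  H_2: rank ker ∂_2 − rank ∂_3 = (6 − 5) − 0 = 1, and there is no ∂_3, so H_2 = Z.

As a check, the Euler characteristic is 5 − 9 + 6 = 2, which agrees with 1 − 0 + 1 = 2.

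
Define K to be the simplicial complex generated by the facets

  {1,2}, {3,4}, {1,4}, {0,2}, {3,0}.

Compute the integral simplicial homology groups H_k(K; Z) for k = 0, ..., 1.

H_0 = Z,  H_1 = Z.

K has 5 vertices, 5 edges.
rank ∂_0 = 0, rank ∂_1 = 4 ⇒ b_0 = 5 − 0 − 4 = 1; all invariant factors of ∂_1 are 1 so no torsion. So H_0 ≅ Z.
rank ∂_1 = 4, rank ∂_2 = 0 ⇒ b_1 = 5 − 4 − 0 = 1. So H_1 ≅ Z.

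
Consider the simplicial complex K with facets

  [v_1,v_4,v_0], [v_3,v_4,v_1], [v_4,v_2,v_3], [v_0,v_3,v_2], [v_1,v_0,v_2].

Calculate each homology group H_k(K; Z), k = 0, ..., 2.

Fix the vertex order v_0 < v_1 < v_2 < v_3 < v_4 and write every simplex with vertices in increasing order. Then dim K = 2 and the simplices of K are:

  0-simplices (5): [v_0], [v_1], [v_2], [v_3], [v_4]
  1-simplices (10): [v_0,v_1], [v_0,v_2], [v_0,v_3], [v_0,v_4], [v_1,v_2], [v_1,v_3], [v_1,v_4], [v_2,v_3], [v_2,v_4], [v_3,v_4]
  2-simplices (5): [v_0,v_1,v_2], [v_0,v_1,v_4], [v_0,v_2,v_3], [v_1,v_3,v_4], [v_2,v_3,v_4]

Hence C_0 ≅ Z^5, C_1 ≅ Z^10, C_2 ≅ Z^5.

The boundary map ∂_1: C_1 → C_0 sends each edge [p,q] (with p < q) to q − p. For instance
  ∂[v_0,v_4] = [v_4] − [v_0].
The 5×10 boundary matrix has rank 4 and Smith normal form diag(1,1,1,1).

The boundary map ∂_2: C_2 → C_1 maps a triangle to the signed sum of its edges. For instance
  ∂[v_2,v_3,v_4] = [v_3,v_4] − [v_2,v_4] + [v_2,v_3],
  ∂[v_1,v_3,v_4] = [v_3,v_4] − [v_1,v_4] + [v_1,v_3].
As a 10×5 matrix over Z this has rank 5, with invariant factors (1,1,1,1,1).

Reading off H_k = ker ∂_k / im ∂_{k+1}:

  H_0: rank C_0 − rank ∂_1 = 5 − 4 = 1, and the invariant factors of ∂_1 are all 1, so H_0 = Z.
  H_1: rank ker ∂_1 − rank ∂_2 = (10 − 4) − 5 = 1, and the invariant factors of ∂_2 are all 1, so H_1 = Z.
  H_2: rank ker ∂_2 − rank ∂_3 = (5 − 5) − 0 = 0, and there is no ∂_3, so H_2 = 0.

H_0 ≅ Z,  H_1 ≅ Z,  H_2 = 0.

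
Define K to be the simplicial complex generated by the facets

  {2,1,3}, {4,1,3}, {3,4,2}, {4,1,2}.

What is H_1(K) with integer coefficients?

Fix the vertex order 1 < 2 < 3 < 4 and write every simplex with vertices in increasing order. Then dim K = 2 and the simplices of K are:

  0-simplices (4): [1], [2], [3], [4]
  1-simplices (6): [1,2], [1,3], [1,4], [2,3], [2,4], [3,4]
  2-simplices (4): [1,2,3], [1,2,4], [1,3,4], [2,3,4]

Hence C_0 ≅ Z^4, C_1 ≅ Z^6, C_2 ≅ Z^4.

∂_1: C_1 → C_0 sends each edge [p,q] (with p < q) to q − p.
The resulting 4×6 matrix has rank 3, and its Smith normal form has invariant factors (1,1,1).

Boundary ∂_2: C_2 → C_1 acts by ∂[p,q,r] = [q,r] − [p,r] + [p,q]. For instance
  ∂[1,2,3] = [2,3] − [1,3] + [1,2],
  ∂[2,3,4] = [3,4] − [2,4] + [2,3].
This gives a 6×4 integer matrix of rank 3; reducing to Smith normal form yields diagonal entries (1,1,1).

Now H_k = ker ∂_k / im ∂_{k+1}, so:

  H_1: rank ker ∂_1 − rank ∂_2 = (6 − 3) − 3 = 0, and the invariant factors of ∂_2 are all 1, so H_1 = 0.

(K is a triangulation of the 2-sphere S^2.)

H_1 = 0.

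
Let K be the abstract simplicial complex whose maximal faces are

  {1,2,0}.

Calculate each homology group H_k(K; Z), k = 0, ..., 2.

We work with the vertex ordering 0 < 1 < 2. The simplices of K, each written with vertices in increasing order, are:

  0-simplices (3): [0], [1], [2]
  1-simplices (3): [0,1], [0,2], [1,2]
  2-simplices (1): [0,1,2]

so the chain groups are C_0 ≅ Z^3, C_1 ≅ Z^3, C_2 ≅ Z^1.

Boundary ∂_1: C_1 → C_0 is given by ∂[p,q] = [q] − [p].
The resulting 3×3 matrix has rank 2, and its Smith normal form has invariant factors (1,1).

Boundary ∂_2: C_2 → C_1 sends each 2-simplex [p,q,r] to [q,r] − [p,r] + [p,q]. For instance
  ∂[0,1,2] = [1,2] − [0,2] + [0,1].
The resulting 3×1 matrix has rank 1, and its Smith normal form has invariant factors (1).

Computing H_k = (kernel of ∂_k) / (image of ∂_{k+1}):

  H_0: rank C_0 − rank ∂_1 = 3 − 2 = 1, and the invariant factors of ∂_1 are all 1, so H_0 = Z.
  H_1: rank ker ∂_1 − rank ∂_2 = (3 − 2) − 1 = 0, and the invariant factors of ∂_2 are all 1, so H_1 = 0.
  H_2: rank ker ∂_2 − rank ∂_3 = (1 − 1) − 0 = 0, and there is no ∂_3, so H_2 = 0.

H_0 = Z,  H_1 = 0,  H_2 = 0.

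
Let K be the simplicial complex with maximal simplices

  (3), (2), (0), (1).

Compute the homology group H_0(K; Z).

H_0 ≅ Z^4.

We work with the vertex ordering 0 < 1 < 2 < 3. The simplices of K, each written with vertices in increasing order, are:

  0-simplices (4): [0], [1], [2], [3]

Hence C_0 ≅ Z^4.

Reading off H_k = ker ∂_k / im ∂_{k+1}:

  H_0: rank C_0 − rank ∂_1 = 4 − 0 = 4, and there is no ∂_1, so H_0 ≅ Z^4.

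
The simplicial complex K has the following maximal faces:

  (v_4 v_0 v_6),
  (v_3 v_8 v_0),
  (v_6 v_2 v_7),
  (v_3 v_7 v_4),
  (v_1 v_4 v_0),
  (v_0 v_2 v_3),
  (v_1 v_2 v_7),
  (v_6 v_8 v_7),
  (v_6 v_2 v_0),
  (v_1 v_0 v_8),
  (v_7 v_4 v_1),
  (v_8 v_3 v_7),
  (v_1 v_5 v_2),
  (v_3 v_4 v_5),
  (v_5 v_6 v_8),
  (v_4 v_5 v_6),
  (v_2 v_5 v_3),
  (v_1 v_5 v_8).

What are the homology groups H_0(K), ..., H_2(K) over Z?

Take the total order v_0 < v_1 < v_2 < v_3 < v_4 < v_5 < v_6 < v_7 < v_8 on the vertex set. Then K (dimension 2) consists of the simplices:

  0-simplices (9): [v_0], [v_1], [v_2], [v_3], [v_4], [v_5], [v_6], [v_7], [v_8]
  1-simplices (27): (27 of them)
  2-simplices (18): (18 of them)

so the chain groups are C_0 ≅ Z^9, C_1 ≅ Z^27, C_2 ≅ Z^18.

The boundary map ∂_1: C_1 → C_0 maps an edge to its endpoints' difference, ∂[p,q] = q − p.
The resulting 9×27 matrix has rank 8, and its Smith normal form has invariant factors (1,1,1,1,1,1,1,1).

Boundary ∂_2: C_2 → C_1 sends each 2-simplex [p,q,r] to [q,r] − [p,r] + [p,q]. For instance
  ∂[v_6,v_7,v_8] = [v_7,v_8] − [v_6,v_8] + [v_6,v_7],
  ∂[v_3,v_4,v_7] = [v_4,v_7] − [v_3,v_7] + [v_3,v_4].
This gives a 27×18 integer matrix of rank 17; reducing to Smith normal form yields diagonal entries (1,1,1,1,1,1,1,1,1,1,1,1,1,1,1,1,1).

From H_k ≅ ker(∂_k) / im(∂_{k+1}) we obtain:

  H_0: rank C_0 − rank ∂_1 = 9 − 8 = 1, and the invariant factors of ∂_1 are all 1, so H_0 ≅ Z.
  H_1: rank ker ∂_1 − rank ∂_2 = (27 − 8) − 17 = 2, and the invariant factors of ∂_2 are all 1, so H_1 ≅ Z^2.
  H_2: rank ker ∂_2 − rank ∂_3 = (18 − 17) − 0 = 1, and there is no ∂_3, so H_2 ≅ Z.

As a check, the Euler characteristic is 9 − 27 + 18 = 0, which agrees with 1 − 2 + 1 = 0.

H_0 = Z,  H_1 = Z^2,  H_2 = Z.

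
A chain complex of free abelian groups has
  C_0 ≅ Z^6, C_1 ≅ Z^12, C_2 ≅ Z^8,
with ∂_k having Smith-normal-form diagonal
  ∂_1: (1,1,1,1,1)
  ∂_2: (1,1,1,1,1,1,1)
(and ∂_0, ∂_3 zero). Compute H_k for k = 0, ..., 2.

H_0 ≅ Z,  H_1 = 0,  H_2 ≅ Z.

H_0: b_0 = 6 − 0 − 5 = 1; torsion from ∂_1 factors > 1: none. So H_0 ≅ Z.
H_1: b_1 = 12 − 5 − 7 = 0; torsion from ∂_2 factors > 1: none. So H_1 ≅ 0.
H_2: b_2 = 8 − 7 − 0 = 1; torsion from ∂_3 factors > 1: none. So H_2 ≅ Z.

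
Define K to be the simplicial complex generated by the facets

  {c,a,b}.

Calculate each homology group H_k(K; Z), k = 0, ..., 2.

H_0 ≅ Z,  H_1 = 0,  H_2 = 0.

K has 3 vertices, 3 edges, 1 triangle.
rank ∂_0 = 0, rank ∂_1 = 2 ⇒ b_0 = 3 − 0 − 2 = 1; all invariant factors of ∂_1 are 1 so no torsion. So H_0 ≅ Z.
rank ∂_1 = 2, rank ∂_2 = 1 ⇒ b_1 = 3 − 2 − 1 = 0; all invariant factors of ∂_2 are 1 so no torsion. So H_1 ≅ 0.
rank ∂_2 = 1, rank ∂_3 = 0 ⇒ b_2 = 1 − 1 − 0 = 0. So H_2 ≅ 0.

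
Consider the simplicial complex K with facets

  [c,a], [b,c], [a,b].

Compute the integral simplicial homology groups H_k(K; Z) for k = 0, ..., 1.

Fix the vertex order a < b < c and write every simplex with vertices in increasing order. Then dim K = 1 and the simplices of K are:

  0-simplices (3): a, b, c
  1-simplices (3): ab, ac, bc

so the chain groups are C_0 ≅ Z^3, C_1 ≅ Z^3.

The boundary map ∂_1: C_1 → C_0 is given by ∂[p,q] = [q] − [p].
This gives a 3×3 integer matrix of rank 2; reducing to Smith normal form yields diagonal entries (1,1).

From H_k ≅ ker(∂_k) / im(∂_{k+1}) we obtain:

  H_0: rank C_0 − rank ∂_1 = 3 − 2 = 1, and the invariant factors of ∂_1 are all 1, so H_0 ≅ Z.
  H_1: rank ker ∂_1 − rank ∂_2 = (3 − 2) − 0 = 1, and there is no ∂_2, so H_1 ≅ Z.

As a check, the Euler characteristic is 3 − 3 = 0, which agrees with 1 − 1 = 0.

H_0 ≅ Z,  H_1 ≅ Z.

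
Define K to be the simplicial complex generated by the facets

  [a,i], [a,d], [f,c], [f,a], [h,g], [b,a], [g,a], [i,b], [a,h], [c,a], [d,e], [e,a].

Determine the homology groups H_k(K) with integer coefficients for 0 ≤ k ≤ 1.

We work with the vertex ordering a < b < c < d < e < f < g < h < i. The simplices of K, each written with vertices in increasing order, are:

  0-simplices (9): a, b, c, d, e, f, g, h, i
  1-simplices (12): ab, ac, ad, ae, af, ag, ah, ai, bi, cf, de, gh

Hence C_0 ≅ Z^9, C_1 ≅ Z^12.

The boundary map ∂_1: C_1 → C_0 sends each edge [p,q] (with p < q) to q − p. For instance
  ∂ac = c − a.
The resulting 9×12 matrix has rank 8, and its Smith normal form has invariant factors (1,1,1,1,1,1,1,1).

Now H_k = ker ∂_k / im ∂_{k+1}, so:

  H_0: rank C_0 − rank ∂_1 = 9 − 8 = 1, and the invariant factors of ∂_1 are all 1, so H_0 = Z.
  H_1: rank ker ∂_1 − rank ∂_2 = (12 − 8) − 0 = 4, and there is no ∂_2, so H_1 = Z^4.

As a check, the Euler characteristic is 9 − 12 = -3, which agrees with 1 − 4 = -3.

H_0 = Z,  H_1 = Z^4.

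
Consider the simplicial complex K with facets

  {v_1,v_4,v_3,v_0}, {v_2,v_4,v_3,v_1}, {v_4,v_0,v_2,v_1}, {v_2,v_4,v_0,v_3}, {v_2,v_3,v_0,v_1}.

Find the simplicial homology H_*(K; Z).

K has 5 vertices, 10 edges, 10 triangles, 5 3-simplices.
rank ∂_0 = 0, rank ∂_1 = 4 ⇒ b_0 = 5 − 0 − 4 = 1; all invariant factors of ∂_1 are 1 so no torsion. So H_0 ≅ Z.
rank ∂_1 = 4, rank ∂_2 = 6 ⇒ b_1 = 10 − 4 − 6 = 0; all invariant factors of ∂_2 are 1 so no torsion. So H_1 ≅ 0.
rank ∂_2 = 6, rank ∂_3 = 4 ⇒ b_2 = 10 − 6 − 4 = 0; all invariant factors of ∂_3 are 1 so no torsion. So H_2 ≅ 0.
rank ∂_3 = 4, rank ∂_4 = 0 ⇒ b_3 = 5 − 4 − 0 = 1. So H_3 ≅ Z.

H_0 ≅ Z,  H_1 = 0,  H_2 = 0,  H_3 ≅ Z.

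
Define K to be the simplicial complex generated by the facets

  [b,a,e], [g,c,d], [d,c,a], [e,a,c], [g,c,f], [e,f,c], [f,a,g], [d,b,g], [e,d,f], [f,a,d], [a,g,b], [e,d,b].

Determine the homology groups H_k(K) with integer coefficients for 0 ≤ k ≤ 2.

We work with the vertex ordering a < b < c < d < e < f < g. The simplices of K, each written with vertices in increasing order, are:

  0-simplices (7): a, b, c, d, e, f, g
  1-simplices (18): ab, ac, ad, ae, af, ag, bd, be, bg, cd, ce, cf, cg, de, df, dg, ef, fg
  2-simplices (12): abe, abg, acd, ace, adf, afg, bde, bdg, cdg, cef, cfg, def

Hence C_0 ≅ Z^7, C_1 ≅ Z^18, C_2 ≅ Z^12.

Boundary ∂_1: C_1 → C_0 maps an edge to its endpoints' difference, ∂[p,q] = q − p. For instance
  ∂cg = g − c.
As a 7×18 matrix over Z this has rank 6, with invariant factors (1,1,1,1,1,1).

The boundary map ∂_2: C_2 → C_1 acts by ∂[p,q,r] = [q,r] − [p,r] + [p,q]. For instance
  ∂def = ef − df + de,
  ∂afg = fg − ag + af.
The 18×12 boundary matrix has rank 12 and Smith normal form diag(1,1,1,1,1,1,1,1,1,1,1,2).

From H_k ≅ ker(∂_k) / im(∂_{k+1}) we obtain:

  H_0: rank C_0 − rank ∂_1 = 7 − 6 = 1, and the invariant factors of ∂_1 are all 1, so H_0 = Z.
  H_1: rank ker ∂_1 − rank ∂_2 = (18 − 6) − 12 = 0, and ∂_2 has invariant factor 2 > 1, so H_1 = Z_2.
  H_2: rank ker ∂_2 − rank ∂_3 = (12 − 12) − 0 = 0, and there is no ∂_3, so H_2 = 0.

(K is a triangulation of the real projective plane RP^2.)

H_0 ≅ Z,  H_1 ≅ Z_2,  H_2 = 0.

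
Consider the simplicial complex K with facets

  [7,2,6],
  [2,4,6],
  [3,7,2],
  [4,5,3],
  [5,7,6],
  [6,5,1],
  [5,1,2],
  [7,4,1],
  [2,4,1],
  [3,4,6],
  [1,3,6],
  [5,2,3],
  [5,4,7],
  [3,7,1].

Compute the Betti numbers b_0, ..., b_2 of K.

Order the vertices as 1 < 2 < 3 < 4 < 5 < 6 < 7. Listing each simplex with vertices in this order, K has dimension 2 with simplices:

  0-simplices (7): [1], [2], [3], [4], [5], [6], [7]
  1-simplices (21): [1,2], [1,3], [1,4], [1,5], [1,6], [1,7], [2,3], [2,4], [2,5], [2,6], [2,7], [3,4], [3,5], [3,6], [3,7], [4,5], [4,6], [4,7], [5,6], [5,7], [6,7]
  2-simplices (14): [1,2,4], [1,2,5], [1,3,6], [1,3,7], [1,4,7], [1,5,6], [2,3,5], [2,3,7], [2,4,6], [2,6,7], [3,4,5], [3,4,6], [4,5,7], [5,6,7]

so the chain groups are C_0 ≅ Z^7, C_1 ≅ Z^21, C_2 ≅ Z^14.

∂_1: C_1 → C_0 sends each edge [p,q] (with p < q) to q − p. For instance
  ∂[3,4] = [4] − [3].
As a 7×21 matrix over Z this has rank 6, with invariant factors (1,1,1,1,1,1).

Boundary ∂_2: C_2 → C_1 acts by ∂[p,q,r] = [q,r] − [p,r] + [p,q]. For instance
  ∂[2,3,7] = [3,7] − [2,7] + [2,3],
  ∂[1,3,6] = [3,6] − [1,6] + [1,3].
This gives a 21×14 integer matrix of rank 13; reducing to Smith normal form yields diagonal entries (1,1,1,1,1,1,1,1,1,1,1,1,1).

Reading off H_k = ker ∂_k / im ∂_{k+1}:

  H_0: rank C_0 − rank ∂_1 = 7 − 6 = 1, and the invariant factors of ∂_1 are all 1, so H_0 = Z.
  H_1: rank ker ∂_1 − rank ∂_2 = (21 − 6) − 13 = 2, and the invariant factors of ∂_2 are all 1, so H_1 = Z^2.
  H_2: rank ker ∂_2 − rank ∂_3 = (14 − 13) − 0 = 1, and there is no ∂_3, so H_2 = Z.

(K is a triangulation of the torus T^2.)

Hence the Betti numbers are b_0 = 1, b_1 = 2, b_2 = 1.

b_0 = 1, b_1 = 2, b_2 = 1.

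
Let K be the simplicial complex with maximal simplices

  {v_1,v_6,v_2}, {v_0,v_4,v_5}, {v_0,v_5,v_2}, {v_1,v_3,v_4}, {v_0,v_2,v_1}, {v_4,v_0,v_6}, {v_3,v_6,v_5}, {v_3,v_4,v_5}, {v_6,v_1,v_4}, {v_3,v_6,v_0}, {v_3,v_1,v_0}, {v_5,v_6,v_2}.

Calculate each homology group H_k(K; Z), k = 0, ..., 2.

Take the total order v_0 < v_1 < v_2 < v_3 < v_4 < v_5 < v_6 on the vertex set. Then K (dimension 2) consists of the simplices:

  0-simplices (7): [v_0], [v_1], [v_2], [v_3], [v_4], [v_5], [v_6]
  1-simplices (18): (18 of them)
  2-simplices (12): (12 of them)

giving chain groups C_0 ≅ Z^7, C_1 ≅ Z^18, C_2 ≅ Z^12.

Boundary ∂_1: C_1 → C_0 sends each edge [p,q] (with p < q) to q − p. For instance
  ∂[v_3,v_5] = [v_5] − [v_3].
This gives a 7×18 integer matrix of rank 6; reducing to Smith normal form yields diagonal entries (1,1,1,1,1,1).

Boundary ∂_2: C_2 → C_1 maps a triangle to the signed sum of its edges. For instance
  ∂[v_0,v_1,v_3] = [v_1,v_3] − [v_0,v_3] + [v_0,v_1],
  ∂[v_0,v_1,v_2] = [v_1,v_2] − [v_0,v_2] + [v_0,v_1].
The 18×12 boundary matrix has rank 12 and Smith normal form diag(1,1,1,1,1,1,1,1,1,1,1,2).

From H_k ≅ ker(∂_k) / im(∂_{k+1}) we obtain:

  H_0: rank C_0 − rank ∂_1 = 7 − 6 = 1, and the invariant factors of ∂_1 are all 1, so H_0 = Z.
  H_1: rank ker ∂_1 − rank ∂_2 = (18 − 6) − 12 = 0, and ∂_2 has invariant factor 2 > 1, so H_1 = Z/2Z.
  H_2: rank ker ∂_2 − rank ∂_3 = (12 − 12) − 0 = 0, and there is no ∂_3, so H_2 = 0.

As a check, the Euler characteristic is 7 − 18 + 12 = 1, which agrees with 1 − 0 + 0 = 1.
(K is a triangulation of the real projective plane RP^2.)

H_0 = Z,  H_1 = Z/2Z,  H_2 = 0.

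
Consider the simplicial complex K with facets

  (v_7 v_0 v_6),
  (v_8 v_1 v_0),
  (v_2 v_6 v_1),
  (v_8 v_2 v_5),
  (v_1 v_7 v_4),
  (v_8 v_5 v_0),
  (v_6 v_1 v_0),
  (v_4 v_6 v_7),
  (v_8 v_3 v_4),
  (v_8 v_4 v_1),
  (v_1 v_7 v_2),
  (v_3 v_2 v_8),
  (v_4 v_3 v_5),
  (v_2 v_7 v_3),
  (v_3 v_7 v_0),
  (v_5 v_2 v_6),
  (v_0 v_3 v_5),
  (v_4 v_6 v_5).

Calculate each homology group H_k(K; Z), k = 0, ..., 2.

We work with the vertex ordering v_0 < v_1 < v_2 < v_3 < v_4 < v_5 < v_6 < v_7 < v_8. The simplices of K, each written with vertices in increasing order, are:

  0-simplices (9): [v_0], [v_1], [v_2], [v_3], [v_4], [v_5], [v_6], [v_7], [v_8]
  1-simplices (27): (27 of them)
  2-simplices (18): (18 of them)

so the chain groups are C_0 ≅ Z^9, C_1 ≅ Z^27, C_2 ≅ Z^18.

Boundary ∂_1: C_1 → C_0 maps an edge to its endpoints' difference, ∂[p,q] = q − p. For instance
  ∂[v_1,v_2] = [v_2] − [v_1].
The resulting 9×27 matrix has rank 8, and its Smith normal form has invariant factors (1,1,1,1,1,1,1,1).

∂_2: C_2 → C_1 sends each 2-simplex [p,q,r] to [q,r] − [p,r] + [p,q]. For instance
  ∂[v_0,v_5,v_8] = [v_5,v_8] − [v_0,v_8] + [v_0,v_5],
  ∂[v_0,v_1,v_6] = [v_1,v_6] − [v_0,v_6] + [v_0,v_1].
The 27×18 boundary matrix has rank 18 and Smith normal form diag(1,1,1,1,1,1,1,1,1,1,1,1,1,1,1,1,1,2).

From H_k ≅ ker(∂_k) / im(∂_{k+1}) we obtain:

  H_0: rank C_0 − rank ∂_1 = 9 − 8 = 1, and the invariant factors of ∂_1 are all 1, so H_0 = Z.
  H_1: rank ker ∂_1 − rank ∂_2 = (27 − 8) − 18 = 1, and ∂_2 has invariant factor 2 > 1, so H_1 = Z ⊕ Z_2.
  H_2: rank ker ∂_2 − rank ∂_3 = (18 − 18) − 0 = 0, and there is no ∂_3, so H_2 = 0.

As a check, the Euler characteristic is 9 − 27 + 18 = 0, which agrees with 1 − 1 + 0 = 0.
(K is a triangulation of the Klein bottle.)

H_0 = Z,  H_1 = Z ⊕ Z_2,  H_2 = 0.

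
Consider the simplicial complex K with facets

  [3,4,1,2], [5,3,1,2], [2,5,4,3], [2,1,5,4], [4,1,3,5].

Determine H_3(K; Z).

H_3 = Z.

Order the vertices as 1 < 2 < 3 < 4 < 5. Listing each simplex with vertices in this order, K has dimension 3 with simplices:

  0-simplices (5): [1], [2], [3], [4], [5]
  1-simplices (10): [1,2], [1,3], [1,4], [1,5], [2,3], [2,4], [2,5], [3,4], [3,5], [4,5]
  2-simplices (10): [1,2,3], [1,2,4], [1,2,5], [1,3,4], [1,3,5], [1,4,5], [2,3,4], [2,3,5], [2,4,5], [3,4,5]
  3-simplices (5): [1,2,3,4], [1,2,3,5], [1,2,4,5], [1,3,4,5], [2,3,4,5]

so the chain groups are C_0 ≅ Z^5, C_1 ≅ Z^10, C_2 ≅ Z^10, C_3 ≅ Z^5.

∂_1: C_1 → C_0 sends each edge [p,q] (with p < q) to q − p. For instance
  ∂[2,3] = [3] − [2].
The resulting 5×10 matrix has rank 4, and its Smith normal form has invariant factors (1,1,1,1).

Boundary ∂_2: C_2 → C_1 sends each 2-simplex [p,q,r] to [q,r] − [p,r] + [p,q]. For instance
  ∂[1,3,5] = [3,5] − [1,5] + [1,3],
  ∂[2,4,5] = [4,5] − [2,5] + [2,4].
The 10×10 boundary matrix has rank 6 and Smith normal form diag(1,1,1,1,1,1).

The boundary map ∂_3: C_3 → C_2 sends each 3-simplex σ to the alternating sum Σ_i (−1)^i (σ with its i-th vertex removed). For instance
  ∂[1,2,4,5] = [2,4,5] − [1,4,5] + [1,2,5] − [1,2,4],
  ∂[1,2,3,4] = [2,3,4] − [1,3,4] + [1,2,4] − [1,2,3].
This gives a 10×5 integer matrix of rank 4; reducing to Smith normal form yields diagonal entries (1,1,1,1).

Reading off H_k = ker ∂_k / im ∂_{k+1}:

  H_3: rank ker ∂_3 − rank ∂_4 = (5 − 4) − 0 = 1, and there is no ∂_4, so H_3 = Z.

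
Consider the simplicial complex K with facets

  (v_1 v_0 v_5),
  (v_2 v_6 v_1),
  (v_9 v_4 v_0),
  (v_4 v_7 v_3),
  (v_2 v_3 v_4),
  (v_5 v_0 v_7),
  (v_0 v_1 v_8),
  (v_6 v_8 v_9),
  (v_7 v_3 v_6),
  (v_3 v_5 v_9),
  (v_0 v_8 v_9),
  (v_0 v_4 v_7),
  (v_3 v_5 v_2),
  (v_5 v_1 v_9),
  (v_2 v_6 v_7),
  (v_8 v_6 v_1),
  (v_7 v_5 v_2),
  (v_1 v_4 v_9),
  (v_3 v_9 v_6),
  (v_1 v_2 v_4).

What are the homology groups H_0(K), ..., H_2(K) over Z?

H_0 = Z,  H_1 = Z ⊕ Z_2,  H_2 = 0.

Take the total order v_0 < v_1 < v_2 < v_3 < v_4 < v_5 < v_6 < v_7 < v_8 < v_9 on the vertex set. Then K (dimension 2) consists of the simplices:

  0-simplices (10): [v_0], [v_1], [v_2], [v_3], [v_4], [v_5], [v_6], [v_7], [v_8], [v_9]
  1-simplices (30): (30 of them)
  2-simplices (20): (20 of them)

Hence C_0 ≅ Z^10, C_1 ≅ Z^30, C_2 ≅ Z^20.

∂_1: C_1 → C_0 sends each edge [p,q] (with p < q) to q − p. For instance
  ∂[v_1,v_9] = [v_9] − [v_1].
The 10×30 boundary matrix has rank 9 and Smith normal form diag(1,1,1,1,1,1,1,1,1).

Boundary ∂_2: C_2 → C_1 acts by ∂[p,q,r] = [q,r] − [p,r] + [p,q]. For instance
  ∂[v_2,v_6,v_7] = [v_6,v_7] − [v_2,v_7] + [v_2,v_6],
  ∂[v_6,v_8,v_9] = [v_8,v_9] − [v_6,v_9] + [v_6,v_8].
The 30×20 boundary matrix has rank 20 and Smith normal form diag(1,1,1,1,1,1,1,1,1,1,1,1,1,1,1,1,1,1,1,2).

Now H_k = ker ∂_k / im ∂_{k+1}, so:

  H_0: rank C_0 − rank ∂_1 = 10 − 9 = 1, and the invariant factors of ∂_1 are all 1, so H_0 = Z.
  H_1: rank ker ∂_1 − rank ∂_2 = (30 − 9) − 20 = 1, and ∂_2 has invariant factor 2 > 1, so H_1 = Z ⊕ Z_2.
  H_2: rank ker ∂_2 − rank ∂_3 = (20 − 20) − 0 = 0, and there is no ∂_3, so H_2 = 0.

As a check, the Euler characteristic is 10 − 30 + 20 = 0, which agrees with 1 − 1 + 0 = 0.
(K is a triangulation of the Klein bottle.)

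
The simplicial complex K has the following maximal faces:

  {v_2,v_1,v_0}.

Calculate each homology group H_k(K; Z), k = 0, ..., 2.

Fix the vertex order v_0 < v_1 < v_2 and write every simplex with vertices in increasing order. Then dim K = 2 and the simplices of K are:

  0-simplices (3): [v_0], [v_1], [v_2]
  1-simplices (3): [v_0,v_1], [v_0,v_2], [v_1,v_2]
  2-simplices (1): [v_0,v_1,v_2]

Hence C_0 ≅ Z^3, C_1 ≅ Z^3, C_2 ≅ Z^1.

The boundary map ∂_1: C_1 → C_0 maps an edge to its endpoints' difference, ∂[p,q] = q − p. For instance
  ∂[v_1,v_2] = [v_2] − [v_1].
This gives a 3×3 integer matrix of rank 2; reducing to Smith normal form yields diagonal entries (1,1).

∂_2: C_2 → C_1 acts by ∂[p,q,r] = [q,r] − [p,r] + [p,q]. For instance
  ∂[v_0,v_1,v_2] = [v_1,v_2] − [v_0,v_2] + [v_0,v_1].
The 3×1 boundary matrix has rank 1 and Smith normal form diag(1).

Reading off H_k = ker ∂_k / im ∂_{k+1}:

  H_0: rank C_0 − rank ∂_1 = 3 − 2 = 1, and the invariant factors of ∂_1 are all 1, so H_0 = Z.
  H_1: rank ker ∂_1 − rank ∂_2 = (3 − 2) − 1 = 0, and the invariant factors of ∂_2 are all 1, so H_1 = 0.
  H_2: rank ker ∂_2 − rank ∂_3 = (1 − 1) − 0 = 0, and there is no ∂_3, so H_2 = 0.

As a check, the Euler characteristic is 3 − 3 + 1 = 1, which agrees with 1 − 0 + 0 = 1.

H_0 ≅ Z,  H_1 = 0,  H_2 = 0.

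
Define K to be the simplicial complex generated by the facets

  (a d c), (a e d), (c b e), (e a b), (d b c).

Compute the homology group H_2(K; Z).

H_2 = 0.

Take the total order a < b < c < d < e on the vertex set. Then K (dimension 2) consists of the simplices:

  0-simplices (5): a, b, c, d, e
  1-simplices (10): ab, ac, ad, ae, bc, bd, be, cd, ce, de
  2-simplices (5): abe, acd, ade, bcd, bce

Hence C_0 ≅ Z^5, C_1 ≅ Z^10, C_2 ≅ Z^5.

∂_1: C_1 → C_0 sends each edge [p,q] (with p < q) to q − p. For instance
  ∂bd = d − b.
The resulting 5×10 matrix has rank 4, and its Smith normal form has invariant factors (1,1,1,1).

The boundary map ∂_2: C_2 → C_1 maps a triangle to the signed sum of its edges. For instance
  ∂abe = be − ae + ab,
  ∂ade = de − ae + ad.
The resulting 10×5 matrix has rank 5, and its Smith normal form has invariant factors (1,1,1,1,1).

Now H_k = ker ∂_k / im ∂_{k+1}, so:

  H_2: rank ker ∂_2 − rank ∂_3 = (5 − 5) − 0 = 0, and there is no ∂_3, so H_2 = 0.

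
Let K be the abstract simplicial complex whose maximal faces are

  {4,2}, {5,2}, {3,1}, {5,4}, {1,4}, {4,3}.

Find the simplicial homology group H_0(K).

We work with the vertex ordering 1 < 2 < 3 < 4 < 5. The simplices of K, each written with vertices in increasing order, are:

  0-simplices (5): [1], [2], [3], [4], [5]
  1-simplices (6): [1,3], [1,4], [2,4], [2,5], [3,4], [4,5]

Hence C_0 ≅ Z^5, C_1 ≅ Z^6.

The boundary map ∂_1: C_1 → C_0 is given by ∂[p,q] = [q] − [p]. For instance
  ∂[3,4] = [4] − [3].
The resulting 5×6 matrix has rank 4, and its Smith normal form has invariant factors (1,1,1,1).

Computing H_k = (kernel of ∂_k) / (image of ∂_{k+1}):

  H_0: rank C_0 − rank ∂_1 = 5 − 4 = 1, and the invariant factors of ∂_1 are all 1, so H_0 ≅ Z.

H_0 ≅ Z.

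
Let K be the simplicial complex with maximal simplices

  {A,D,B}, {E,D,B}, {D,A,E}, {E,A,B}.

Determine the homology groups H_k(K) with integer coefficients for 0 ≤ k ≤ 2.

H_0 = Z,  H_1 = 0,  H_2 = Z.

Order the vertices as A < B < D < E. Listing each simplex with vertices in this order, K has dimension 2 with simplices:

  0-simplices (4): A, B, D, E
  1-simplices (6): AB, AD, AE, BD, BE, DE
  2-simplices (4): ABD, ABE, ADE, BDE

giving chain groups C_0 ≅ Z^4, C_1 ≅ Z^6, C_2 ≅ Z^4.

∂_1: C_1 → C_0 sends each edge [p,q] (with p < q) to q − p. For instance
  ∂AD = D − A.
As a 4×6 matrix over Z this has rank 3, with invariant factors (1,1,1).

Boundary ∂_2: C_2 → C_1 maps a triangle to the signed sum of its edges. For instance
  ∂BDE = DE − BE + BD,
  ∂ABD = BD − AD + AB.
As a 6×4 matrix over Z this has rank 3, with invariant factors (1,1,1).

Now H_k = ker ∂_k / im ∂_{k+1}, so:

  H_0: rank C_0 − rank ∂_1 = 4 − 3 = 1, and the invariant factors of ∂_1 are all 1, so H_0 = Z.
  H_1: rank ker ∂_1 − rank ∂_2 = (6 − 3) − 3 = 0, and the invariant factors of ∂_2 are all 1, so H_1 = 0.
  H_2: rank ker ∂_2 − rank ∂_3 = (4 − 3) − 0 = 1, and there is no ∂_3, so H_2 = Z.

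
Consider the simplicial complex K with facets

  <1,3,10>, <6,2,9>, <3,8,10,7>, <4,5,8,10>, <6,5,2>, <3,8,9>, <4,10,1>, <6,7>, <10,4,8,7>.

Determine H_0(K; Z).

H_0 = Z.

Fix the vertex order 1 < 2 < 3 < 4 < 5 < 6 < 7 < 8 < 9 < 10 and write every simplex with vertices in increasing order. Then dim K = 3 and the simplices of K are:

  0-simplices (10): [1], [2], [3], [4], [5], [6], [7], [8], [9], [10]
  1-simplices (23): (23 of them)
  2-simplices (15): [1,3,10], [1,4,10], [2,5,6], [2,6,9], [3,7,8], [3,7,10], [3,8,9], [3,8,10], [4,5,8], [4,5,10], [4,7,8], [4,7,10], [4,8,10], [5,8,10], [7,8,10]
  3-simplices (3): [3,7,8,10], [4,5,8,10], [4,7,8,10]

giving chain groups C_0 ≅ Z^10, C_1 ≅ Z^23, C_2 ≅ Z^15, C_3 ≅ Z^3.

∂_1: C_1 → C_0 sends each edge [p,q] (with p < q) to q − p. For instance
  ∂[8,10] = [10] − [8].
The resulting 10×23 matrix has rank 9, and its Smith normal form has invariant factors (1,1,1,1,1,1,1,1,1).

The boundary map ∂_2: C_2 → C_1 maps a triangle to the signed sum of its edges. For instance
  ∂[4,5,8] = [5,8] − [4,8] + [4,5],
  ∂[2,5,6] = [5,6] − [2,6] + [2,5].
As a 23×15 matrix over Z this has rank 12, with invariant factors (1,1,1,1,1,1,1,1,1,1,1,1).

∂_3: C_3 → C_2 sends each 3-simplex σ to the alternating sum Σ_i (−1)^i (σ with its i-th vertex removed). For instance
  ∂[4,5,8,10] = [5,8,10] − [4,8,10] + [4,5,10] − [4,5,8],
  ∂[3,7,8,10] = [7,8,10] − [3,8,10] + [3,7,10] − [3,7,8].
This gives a 15×3 integer matrix of rank 3; reducing to Smith normal form yields diagonal entries (1,1,1).

Reading off H_k = ker ∂_k / im ∂_{k+1}:

  H_0: rank C_0 − rank ∂_1 = 10 − 9 = 1, and the invariant factors of ∂_1 are all 1, so H_0 = Z.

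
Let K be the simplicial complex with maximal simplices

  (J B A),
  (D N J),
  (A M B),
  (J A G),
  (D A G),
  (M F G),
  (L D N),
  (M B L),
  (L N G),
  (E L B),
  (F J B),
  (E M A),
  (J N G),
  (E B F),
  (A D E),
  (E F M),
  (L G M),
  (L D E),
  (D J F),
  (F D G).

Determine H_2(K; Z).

H_2 = 0.

K has 10 vertices, 30 edges, 20 triangles.
rank ∂_2 = 20, rank ∂_3 = 0 ⇒ b_2 = 20 − 20 − 0 = 0. So H_2 ≅ 0.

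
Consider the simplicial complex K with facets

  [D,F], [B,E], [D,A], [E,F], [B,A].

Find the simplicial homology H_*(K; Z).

H_0 ≅ Z,  H_1 ≅ Z.

Take the total order A < B < D < E < F on the vertex set. Then K (dimension 1) consists of the simplices:

  0-simplices (5): A, B, D, E, F
  1-simplices (5): AB, AD, BE, DF, EF

giving chain groups C_0 ≅ Z^5, C_1 ≅ Z^5.

∂_1: C_1 → C_0 is given by ∂[p,q] = [q] − [p].
This gives a 5×5 integer matrix of rank 4; reducing to Smith normal form yields diagonal entries (1,1,1,1).

Reading off H_k = ker ∂_k / im ∂_{k+1}:

  H_0: rank C_0 − rank ∂_1 = 5 − 4 = 1, and the invariant factors of ∂_1 are all 1, so H_0 = Z.
  H_1: rank ker ∂_1 − rank ∂_2 = (5 − 4) − 0 = 1, and there is no ∂_2, so H_1 = Z.

(K is a triangulation of the circle S^1.)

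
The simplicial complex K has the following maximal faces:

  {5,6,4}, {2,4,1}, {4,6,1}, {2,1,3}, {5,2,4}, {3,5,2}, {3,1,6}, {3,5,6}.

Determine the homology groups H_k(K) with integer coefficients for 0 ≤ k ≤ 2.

Take the total order 1 < 2 < 3 < 4 < 5 < 6 on the vertex set. Then K (dimension 2) consists of the simplices:

  0-simplices (6): [1], [2], [3], [4], [5], [6]
  1-simplices (12): [1,2], [1,3], [1,4], [1,6], [2,3], [2,4], [2,5], [3,5], [3,6], [4,5], [4,6], [5,6]
  2-simplices (8): [1,2,3], [1,2,4], [1,3,6], [1,4,6], [2,3,5], [2,4,5], [3,5,6], [4,5,6]

giving chain groups C_0 ≅ Z^6, C_1 ≅ Z^12, C_2 ≅ Z^8.

The boundary map ∂_1: C_1 → C_0 is given by ∂[p,q] = [q] − [p].
The resulting 6×12 matrix has rank 5, and its Smith normal form has invariant factors (1,1,1,1,1).

∂_2: C_2 → C_1 sends each 2-simplex [p,q,r] to [q,r] − [p,r] + [p,q]. For instance
  ∂[1,3,6] = [3,6] − [1,6] + [1,3],
  ∂[1,2,4] = [2,4] − [1,4] + [1,2].
This gives a 12×8 integer matrix of rank 7; reducing to Smith normal form yields diagonal entries (1,1,1,1,1,1,1).

Reading off H_k = ker ∂_k / im ∂_{k+1}:

  H_0: rank C_0 − rank ∂_1 = 6 − 5 = 1, and the invariant factors of ∂_1 are all 1, so H_0 = Z.
  H_1: rank ker ∂_1 − rank ∂_2 = (12 − 5) − 7 = 0, and the invariant factors of ∂_2 are all 1, so H_1 = 0.
  H_2: rank ker ∂_2 − rank ∂_3 = (8 − 7) − 0 = 1, and there is no ∂_3, so H_2 = Z.

H_0 ≅ Z,  H_1 = 0,  H_2 ≅ Z.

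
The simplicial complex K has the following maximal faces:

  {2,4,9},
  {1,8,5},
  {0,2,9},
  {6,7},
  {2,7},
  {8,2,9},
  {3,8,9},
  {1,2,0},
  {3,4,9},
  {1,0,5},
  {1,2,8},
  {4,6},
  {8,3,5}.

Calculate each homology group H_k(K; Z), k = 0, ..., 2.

K has 10 vertices, 20 edges, 10 triangles.
rank ∂_0 = 0, rank ∂_1 = 9 ⇒ b_0 = 10 − 0 − 9 = 1; all invariant factors of ∂_1 are 1 so no torsion. So H_0 ≅ Z.
rank ∂_1 = 9, rank ∂_2 = 10 ⇒ b_1 = 20 − 9 − 10 = 1; all invariant factors of ∂_2 are 1 so no torsion. So H_1 ≅ Z.
rank ∂_2 = 10, rank ∂_3 = 0 ⇒ b_2 = 10 − 10 − 0 = 0. So H_2 ≅ 0.

H_0 ≅ Z,  H_1 ≅ Z,  H_2 = 0.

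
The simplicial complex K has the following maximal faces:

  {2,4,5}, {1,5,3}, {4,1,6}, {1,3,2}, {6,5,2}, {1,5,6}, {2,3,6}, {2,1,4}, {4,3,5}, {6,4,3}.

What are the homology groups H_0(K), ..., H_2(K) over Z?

H_0 ≅ Z,  H_1 ≅ Z/2,  H_2 = 0.

Take the total order 1 < 2 < 3 < 4 < 5 < 6 on the vertex set. Then K (dimension 2) consists of the simplices:

  0-simplices (6): [1], [2], [3], [4], [5], [6]
  1-simplices (15): [1,2], [1,3], [1,4], [1,5], [1,6], [2,3], [2,4], [2,5], [2,6], [3,4], [3,5], [3,6], [4,5], [4,6], [5,6]
  2-simplices (10): [1,2,3], [1,2,4], [1,3,5], [1,4,6], [1,5,6], [2,3,6], [2,4,5], [2,5,6], [3,4,5], [3,4,6]

so the chain groups are C_0 ≅ Z^6, C_1 ≅ Z^15, C_2 ≅ Z^10.

∂_1: C_1 → C_0 is given by ∂[p,q] = [q] − [p]. For instance
  ∂[3,4] = [4] − [3].
The 6×15 boundary matrix has rank 5 and Smith normal form diag(1,1,1,1,1).

The boundary map ∂_2: C_2 → C_1 maps a triangle to the signed sum of its edges. For instance
  ∂[1,4,6] = [4,6] − [1,6] + [1,4],
  ∂[1,2,3] = [2,3] − [1,3] + [1,2].
The 15×10 boundary matrix has rank 10 and Smith normal form diag(1,1,1,1,1,1,1,1,1,2).

Computing H_k = (kernel of ∂_k) / (image of ∂_{k+1}):

  H_0: rank C_0 − rank ∂_1 = 6 − 5 = 1, and the invariant factors of ∂_1 are all 1, so H_0 = Z.
  H_1: rank ker ∂_1 − rank ∂_2 = (15 − 5) − 10 = 0, and ∂_2 has invariant factor 2 > 1, so H_1 = Z/2.
  H_2: rank ker ∂_2 − rank ∂_3 = (10 − 10) − 0 = 0, and there is no ∂_3, so H_2 = 0.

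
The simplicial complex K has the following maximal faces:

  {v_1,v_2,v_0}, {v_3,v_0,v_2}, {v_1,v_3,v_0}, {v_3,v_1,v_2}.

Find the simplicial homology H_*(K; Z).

Fix the vertex order v_0 < v_1 < v_2 < v_3 and write every simplex with vertices in increasing order. Then dim K = 2 and the simplices of K are:

  0-simplices (4): [v_0], [v_1], [v_2], [v_3]
  1-simplices (6): [v_0,v_1], [v_0,v_2], [v_0,v_3], [v_1,v_2], [v_1,v_3], [v_2,v_3]
  2-simplices (4): [v_0,v_1,v_2], [v_0,v_1,v_3], [v_0,v_2,v_3], [v_1,v_2,v_3]

Hence C_0 ≅ Z^4, C_1 ≅ Z^6, C_2 ≅ Z^4.

Boundary ∂_1: C_1 → C_0 maps an edge to its endpoints' difference, ∂[p,q] = q − p.
The resulting 4×6 matrix has rank 3, and its Smith normal form has invariant factors (1,1,1).

The boundary map ∂_2: C_2 → C_1 sends each 2-simplex [p,q,r] to [q,r] − [p,r] + [p,q]. For instance
  ∂[v_0,v_2,v_3] = [v_2,v_3] − [v_0,v_3] + [v_0,v_2],
  ∂[v_1,v_2,v_3] = [v_2,v_3] − [v_1,v_3] + [v_1,v_2].
The 6×4 boundary matrix has rank 3 and Smith normal form diag(1,1,1).

From H_k ≅ ker(∂_k) / im(∂_{k+1}) we obtain:

  H_0: rank C_0 − rank ∂_1 = 4 − 3 = 1, and the invariant factors of ∂_1 are all 1, so H_0 = Z.
  H_1: rank ker ∂_1 − rank ∂_2 = (6 − 3) − 3 = 0, and the invariant factors of ∂_2 are all 1, so H_1 = 0.
  H_2: rank ker ∂_2 − rank ∂_3 = (4 − 3) − 0 = 1, and there is no ∂_3, so H_2 = Z.

As a check, the Euler characteristic is 4 − 6 + 4 = 2, which agrees with 1 − 0 + 1 = 2.

H_0 ≅ Z,  H_1 = 0,  H_2 ≅ Z.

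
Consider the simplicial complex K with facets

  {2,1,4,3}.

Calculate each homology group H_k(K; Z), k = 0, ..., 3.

Order the vertices as 1 < 2 < 3 < 4. Listing each simplex with vertices in this order, K has dimension 3 with simplices:

  0-simplices (4): [1], [2], [3], [4]
  1-simplices (6): [1,2], [1,3], [1,4], [2,3], [2,4], [3,4]
  2-simplices (4): [1,2,3], [1,2,4], [1,3,4], [2,3,4]
  3-simplices (1): [1,2,3,4]

so the chain groups are C_0 ≅ Z^4, C_1 ≅ Z^6, C_2 ≅ Z^4, C_3 ≅ Z^1.

∂_1: C_1 → C_0 is given by ∂[p,q] = [q] − [p]. For instance
  ∂[1,3] = [3] − [1].
As a 4×6 matrix over Z this has rank 3, with invariant factors (1,1,1).

The boundary map ∂_2: C_2 → C_1 maps a triangle to the signed sum of its edges. For instance
  ∂[1,3,4] = [3,4] − [1,4] + [1,3],
  ∂[1,2,3] = [2,3] − [1,3] + [1,2].
This gives a 6×4 integer matrix of rank 3; reducing to Smith normal form yields diagonal entries (1,1,1).

∂_3: C_3 → C_2 sends each 3-simplex σ to the alternating sum Σ_i (−1)^i (σ with its i-th vertex removed). For instance
  ∂[1,2,3,4] = [2,3,4] − [1,3,4] + [1,2,4] − [1,2,3].
As a 4×1 matrix over Z this has rank 1, with invariant factors (1).

From H_k ≅ ker(∂_k) / im(∂_{k+1}) we obtain:

  H_0: rank C_0 − rank ∂_1 = 4 − 3 = 1, and the invariant factors of ∂_1 are all 1, so H_0 ≅ Z.
  H_1: rank ker ∂_1 − rank ∂_2 = (6 − 3) − 3 = 0, and the invariant factors of ∂_2 are all 1, so H_1 ≅ 0.
  H_2: rank ker ∂_2 − rank ∂_3 = (4 − 3) − 1 = 0, and the invariant factors of ∂_3 are all 1, so H_2 ≅ 0.
  H_3: rank ker ∂_3 − rank ∂_4 = (1 − 1) − 0 = 0, and there is no ∂_4, so H_3 ≅ 0.

H_0 = Z,  H_1 = 0,  H_2 = 0,  H_3 = 0.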